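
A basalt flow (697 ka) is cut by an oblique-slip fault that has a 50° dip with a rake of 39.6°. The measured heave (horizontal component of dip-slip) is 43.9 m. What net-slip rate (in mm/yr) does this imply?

dip-slip = heave / cos(dip) = 43.9 / cos(50°) = 68.30 m
net slip = dip-slip / sin(rake) = 68.30 / sin(39.6°) = 107.1 m
rate = 107.1 m / 697 ka = 0.000154 m/yr = 0.154 mm/yr

0.154 mm/yr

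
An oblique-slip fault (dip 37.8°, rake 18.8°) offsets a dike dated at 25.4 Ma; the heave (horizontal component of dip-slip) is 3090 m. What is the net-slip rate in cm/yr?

dip-slip = heave / cos(dip) = 3090 / cos(37.8°) = 3911 m
net slip = dip-slip / sin(rake) = 3911 / sin(18.8°) = 12130 m
rate = 12130 m / 25.4 Ma = 0.000478 m/yr = 0.0478 cm/yr

0.0478 cm/yr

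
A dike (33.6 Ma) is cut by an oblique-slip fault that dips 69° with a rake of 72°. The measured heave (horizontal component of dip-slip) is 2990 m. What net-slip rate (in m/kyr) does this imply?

0.261 m/kyr

dip-slip = heave / cos(dip) = 2990 / cos(69°) = 8343 m
net slip = dip-slip / sin(rake) = 8343 / sin(72°) = 8773 m
rate = 8773 m / 33.6 Ma = 0.000261 m/yr = 0.261 m/kyr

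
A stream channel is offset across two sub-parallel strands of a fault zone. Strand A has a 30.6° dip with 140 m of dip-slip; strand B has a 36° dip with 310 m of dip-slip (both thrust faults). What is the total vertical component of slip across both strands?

throw_A = 140 × sin(30.6°) = 71.27 m
throw_B = 310 × sin(36°) = 182.2 m
total = 71.27 + 182.2 = 253 m

253 m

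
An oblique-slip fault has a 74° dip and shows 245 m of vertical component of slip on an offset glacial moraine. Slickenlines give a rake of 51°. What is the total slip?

dip-slip = throw / sin(dip) = 245 / sin(74°) = 254.9 m
net slip = dip-slip / sin(rake) = 254.9 / sin(51°) = 328 m

328 m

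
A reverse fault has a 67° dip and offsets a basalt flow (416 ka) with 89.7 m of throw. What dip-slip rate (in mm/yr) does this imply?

0.234 mm/yr

dip-slip = throw / sin(dip) = 89.7 m / sin(67°) = 97.45 m
rate = 97.45 m / 416 ka = 0.000234 m/yr = 0.234 mm/yr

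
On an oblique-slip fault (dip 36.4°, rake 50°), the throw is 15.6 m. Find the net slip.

dip-slip = throw / sin(dip) = 15.6 / sin(36.4°) = 26.29 m
net slip = dip-slip / sin(rake) = 26.29 / sin(50°) = 34.3 m

34.3 m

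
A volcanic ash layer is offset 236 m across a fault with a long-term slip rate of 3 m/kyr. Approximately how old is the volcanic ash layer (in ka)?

78.7 ka

age = offset / rate = 236 m / (3 m/kyr) = 78700 yr = 78.7 ka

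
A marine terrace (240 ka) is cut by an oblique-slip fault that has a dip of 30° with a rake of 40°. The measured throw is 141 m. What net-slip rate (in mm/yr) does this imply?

dip-slip = throw / sin(dip) = 141 / sin(30°) = 282 m
net slip = dip-slip / sin(rake) = 282 / sin(40°) = 438.7 m
rate = 438.7 m / 240 ka = 0.00183 m/yr = 1.83 mm/yr

1.83 mm/yr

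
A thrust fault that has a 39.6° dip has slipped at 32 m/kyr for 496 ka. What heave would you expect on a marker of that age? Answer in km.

dip-slip = rate × time = 32 m/kyr × 496 ka = 15870 m
heave = dip-slip × cos(dip) = 15870 × cos(39.6°) = 12200 m = 12.2 km

12.2 km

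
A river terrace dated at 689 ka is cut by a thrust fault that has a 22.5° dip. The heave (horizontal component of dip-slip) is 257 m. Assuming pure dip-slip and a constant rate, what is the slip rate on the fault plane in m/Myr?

404 m/Myr

dip-slip = heave / cos(dip) = 257 m / cos(22.5°) = 278.2 m
rate = 278.2 m / 689 ka = 0.000404 m/yr = 404 m/Myr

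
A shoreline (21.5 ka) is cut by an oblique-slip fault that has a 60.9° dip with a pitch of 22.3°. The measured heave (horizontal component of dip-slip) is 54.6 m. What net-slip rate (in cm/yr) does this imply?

dip-slip = heave / cos(dip) = 54.6 / cos(60.9°) = 112.3 m
net slip = dip-slip / sin(rake) = 112.3 / sin(22.3°) = 295.9 m
rate = 295.9 m / 21.5 ka = 0.0138 m/yr = 1.38 cm/yr

1.38 cm/yr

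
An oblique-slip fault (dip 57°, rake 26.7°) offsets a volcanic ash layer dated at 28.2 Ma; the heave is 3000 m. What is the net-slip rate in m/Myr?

dip-slip = heave / cos(dip) = 3000 / cos(57°) = 5508 m
net slip = dip-slip / sin(rake) = 5508 / sin(26.7°) = 12260 m
rate = 12260 m / 28.2 Ma = 0.000435 m/yr = 435 m/Myr

435 m/Myr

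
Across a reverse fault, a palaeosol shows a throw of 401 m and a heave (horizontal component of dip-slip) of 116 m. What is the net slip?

417 m

net slip = √(throw² + heave²) = √(401² + 116²) = 417 m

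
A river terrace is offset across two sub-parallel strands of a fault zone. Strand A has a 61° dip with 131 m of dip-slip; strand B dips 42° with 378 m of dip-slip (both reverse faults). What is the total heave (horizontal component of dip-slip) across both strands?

heave_A = 131 × cos(61°) = 63.51 m
heave_B = 378 × cos(42°) = 280.9 m
total = 63.51 + 280.9 = 344 m

344 m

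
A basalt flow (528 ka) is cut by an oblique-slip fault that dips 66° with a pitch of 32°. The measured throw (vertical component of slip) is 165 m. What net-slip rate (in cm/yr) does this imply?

dip-slip = throw / sin(dip) = 165 / sin(66°) = 180.6 m
net slip = dip-slip / sin(rake) = 180.6 / sin(32°) = 340.8 m
rate = 340.8 m / 528 ka = 0.000646 m/yr = 0.0646 cm/yr

0.0646 cm/yr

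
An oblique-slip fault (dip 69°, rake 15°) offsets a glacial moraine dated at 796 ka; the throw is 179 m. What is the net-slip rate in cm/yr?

0.0931 cm/yr

dip-slip = throw / sin(dip) = 179 / sin(69°) = 191.7 m
net slip = dip-slip / sin(rake) = 191.7 / sin(15°) = 740.8 m
rate = 740.8 m / 796 ka = 0.000931 m/yr = 0.0931 cm/yr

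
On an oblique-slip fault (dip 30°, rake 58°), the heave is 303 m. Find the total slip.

413 m

dip-slip = heave / cos(dip) = 303 / cos(30°) = 349.9 m
net slip = dip-slip / sin(rake) = 349.9 / sin(58°) = 413 m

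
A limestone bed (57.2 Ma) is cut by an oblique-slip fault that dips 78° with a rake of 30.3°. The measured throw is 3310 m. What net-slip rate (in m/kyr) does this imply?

dip-slip = throw / sin(dip) = 3310 / sin(78°) = 3384 m
net slip = dip-slip / sin(rake) = 3384 / sin(30.3°) = 6707 m
rate = 6707 m / 57.2 Ma = 0.000117 m/yr = 0.117 m/kyr

0.117 m/kyr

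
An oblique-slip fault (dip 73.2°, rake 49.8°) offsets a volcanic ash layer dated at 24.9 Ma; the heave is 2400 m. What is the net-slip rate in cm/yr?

dip-slip = heave / cos(dip) = 2400 / cos(73.2°) = 8304 m
net slip = dip-slip / sin(rake) = 8304 / sin(49.8°) = 10870 m
rate = 10870 m / 24.9 Ma = 0.000437 m/yr = 0.0437 cm/yr

0.0437 cm/yr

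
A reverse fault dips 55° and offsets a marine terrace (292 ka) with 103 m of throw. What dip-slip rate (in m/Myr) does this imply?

dip-slip = throw / sin(dip) = 103 m / sin(55°) = 125.7 m
rate = 125.7 m / 292 ka = 0.000431 m/yr = 431 m/Myr

431 m/Myr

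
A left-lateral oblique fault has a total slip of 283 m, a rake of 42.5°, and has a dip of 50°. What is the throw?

dip-slip = net slip × sin(rake) = 283 m × sin(42.5°) = 191.2 m
throw = dip-slip × sin(dip) = 191.2 × sin(50°) = 146 m

146 m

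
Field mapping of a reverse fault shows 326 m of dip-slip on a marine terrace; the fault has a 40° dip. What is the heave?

250 m

heave = dip-slip × cos(dip) = 326 m × cos(40°) = 250 m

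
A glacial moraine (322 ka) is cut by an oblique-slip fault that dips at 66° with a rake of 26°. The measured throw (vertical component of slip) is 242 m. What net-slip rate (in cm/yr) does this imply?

dip-slip = throw / sin(dip) = 242 / sin(66°) = 264.9 m
net slip = dip-slip / sin(rake) = 264.9 / sin(26°) = 604.3 m
rate = 604.3 m / 322 ka = 0.00188 m/yr = 0.188 cm/yr

0.188 cm/yr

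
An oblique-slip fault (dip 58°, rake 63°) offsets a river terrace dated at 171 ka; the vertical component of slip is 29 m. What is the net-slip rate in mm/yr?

0.224 mm/yr

dip-slip = throw / sin(dip) = 29 / sin(58°) = 34.20 m
net slip = dip-slip / sin(rake) = 34.20 / sin(63°) = 38.38 m
rate = 38.38 m / 171 ka = 0.000224 m/yr = 0.224 mm/yr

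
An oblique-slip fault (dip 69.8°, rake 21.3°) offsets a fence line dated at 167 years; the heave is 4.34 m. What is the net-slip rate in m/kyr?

dip-slip = heave / cos(dip) = 4.34 / cos(69.8°) = 12.57 m
net slip = dip-slip / sin(rake) = 12.57 / sin(21.3°) = 34.60 m
rate = 34.60 m / 167 years = 0.207 m/yr = 207 m/kyr

207 m/kyr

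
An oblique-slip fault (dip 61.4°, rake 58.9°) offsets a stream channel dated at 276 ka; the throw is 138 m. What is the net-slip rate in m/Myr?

dip-slip = throw / sin(dip) = 138 / sin(61.4°) = 157.2 m
net slip = dip-slip / sin(rake) = 157.2 / sin(58.9°) = 183.6 m
rate = 183.6 m / 276 ka = 0.000665 m/yr = 665 m/Myr

665 m/Myr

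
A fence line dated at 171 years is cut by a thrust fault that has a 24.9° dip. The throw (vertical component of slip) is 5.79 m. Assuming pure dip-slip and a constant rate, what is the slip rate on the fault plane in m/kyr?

dip-slip = throw / sin(dip) = 5.79 m / sin(24.9°) = 13.75 m
rate = 13.75 m / 171 years = 0.0804 m/yr = 80.4 m/kyr

80.4 m/kyr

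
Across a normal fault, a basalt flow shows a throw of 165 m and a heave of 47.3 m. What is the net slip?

net slip = √(throw² + heave²) = √(165² + 47.3²) = 172 m

172 m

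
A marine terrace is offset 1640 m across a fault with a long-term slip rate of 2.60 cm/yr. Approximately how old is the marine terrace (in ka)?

63.1 ka

age = offset / rate = 1640 m / (2.60 cm/yr) = 63100 yr = 63.1 ka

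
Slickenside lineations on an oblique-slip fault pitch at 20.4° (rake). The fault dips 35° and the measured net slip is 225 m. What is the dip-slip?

78.4 m

dip-slip = net slip × sin(rake) = 225 m × sin(20.4°) = 78.4 m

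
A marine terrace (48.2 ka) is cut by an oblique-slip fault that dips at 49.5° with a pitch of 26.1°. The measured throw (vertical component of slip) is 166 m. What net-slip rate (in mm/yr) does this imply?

10.3 mm/yr

dip-slip = throw / sin(dip) = 166 / sin(49.5°) = 218.3 m
net slip = dip-slip / sin(rake) = 218.3 / sin(26.1°) = 496.2 m
rate = 496.2 m / 48.2 ka = 0.0103 m/yr = 10.3 mm/yr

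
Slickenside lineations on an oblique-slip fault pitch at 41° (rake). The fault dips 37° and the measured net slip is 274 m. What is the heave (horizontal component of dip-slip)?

dip-slip = net slip × sin(rake) = 274 m × sin(41°) = 179.8 m
heave = dip-slip × cos(dip) = 179.8 × cos(37°) = 144 m

144 m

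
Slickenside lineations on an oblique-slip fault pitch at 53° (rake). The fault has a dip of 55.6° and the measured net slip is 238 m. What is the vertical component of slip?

dip-slip = net slip × sin(rake) = 238 m × sin(53°) = 190.1 m
throw = dip-slip × sin(dip) = 190.1 × sin(55.6°) = 157 m

157 m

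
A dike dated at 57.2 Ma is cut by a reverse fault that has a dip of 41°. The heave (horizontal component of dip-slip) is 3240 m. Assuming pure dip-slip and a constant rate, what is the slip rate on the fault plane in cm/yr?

0.00751 cm/yr

dip-slip = heave / cos(dip) = 3240 m / cos(41°) = 4293 m
rate = 4293 m / 57.2 Ma = 0.0000751 m/yr = 0.00751 cm/yr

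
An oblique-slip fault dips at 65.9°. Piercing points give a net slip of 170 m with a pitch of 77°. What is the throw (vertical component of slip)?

dip-slip = net slip × sin(rake) = 170 m × sin(77°) = 165.6 m
throw = dip-slip × sin(dip) = 165.6 × sin(65.9°) = 151 m

151 m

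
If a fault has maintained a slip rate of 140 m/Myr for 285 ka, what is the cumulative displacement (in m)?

39.9 m

slip = rate × time = 140 m/Myr × 285 ka = 39.9 m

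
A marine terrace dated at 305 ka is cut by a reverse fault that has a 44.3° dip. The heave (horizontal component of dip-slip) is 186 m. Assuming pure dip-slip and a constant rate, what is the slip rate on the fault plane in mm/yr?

dip-slip = heave / cos(dip) = 186 m / cos(44.3°) = 259.9 m
rate = 259.9 m / 305 ka = 0.000852 m/yr = 0.852 mm/yr

0.852 mm/yr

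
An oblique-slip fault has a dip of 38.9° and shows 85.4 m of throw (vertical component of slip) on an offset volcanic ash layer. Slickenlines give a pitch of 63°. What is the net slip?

dip-slip = throw / sin(dip) = 85.4 / sin(38.9°) = 136 m
net slip = dip-slip / sin(rake) = 136 / sin(63°) = 153 m

153 m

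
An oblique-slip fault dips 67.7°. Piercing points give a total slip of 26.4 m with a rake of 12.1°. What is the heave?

dip-slip = net slip × sin(rake) = 26.4 m × sin(12.1°) = 5.534 m
heave = dip-slip × cos(dip) = 5.534 × cos(67.7°) = 2.10 m

2.10 m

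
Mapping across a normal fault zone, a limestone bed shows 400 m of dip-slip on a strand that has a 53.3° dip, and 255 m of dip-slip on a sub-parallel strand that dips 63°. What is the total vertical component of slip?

throw_A = 400 × sin(53.3°) = 320.7 m
throw_B = 255 × sin(63°) = 227.2 m
total = 320.7 + 227.2 = 548 m

548 m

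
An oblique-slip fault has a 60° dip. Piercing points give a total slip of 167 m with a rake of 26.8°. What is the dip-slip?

dip-slip = net slip × sin(rake) = 167 m × sin(26.8°) = 75.3 m

75.3 m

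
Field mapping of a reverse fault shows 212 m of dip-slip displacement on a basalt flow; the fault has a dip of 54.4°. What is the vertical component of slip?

172 m

throw = dip-slip × sin(dip) = 212 m × sin(54.4°) = 172 m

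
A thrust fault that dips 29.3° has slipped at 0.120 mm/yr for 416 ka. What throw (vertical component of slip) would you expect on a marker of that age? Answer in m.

24.4 m

dip-slip = rate × time = 0.120 mm/yr × 416 ka = 49.92 m
throw = dip-slip × sin(dip) = 49.92 × sin(29.3°) = 24.4 m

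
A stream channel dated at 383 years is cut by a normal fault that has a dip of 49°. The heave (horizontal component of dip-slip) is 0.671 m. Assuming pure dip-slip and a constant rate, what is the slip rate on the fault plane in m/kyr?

2.67 m/kyr

dip-slip = heave / cos(dip) = 0.671 m / cos(49°) = 1.023 m
rate = 1.023 m / 383 years = 0.00267 m/yr = 2.67 m/kyr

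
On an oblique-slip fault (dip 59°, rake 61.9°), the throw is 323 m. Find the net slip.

dip-slip = throw / sin(dip) = 323 / sin(59°) = 376.8 m
net slip = dip-slip / sin(rake) = 376.8 / sin(61.9°) = 427 m

427 m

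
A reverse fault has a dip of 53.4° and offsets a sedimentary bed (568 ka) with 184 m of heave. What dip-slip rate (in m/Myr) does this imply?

dip-slip = heave / cos(dip) = 184 m / cos(53.4°) = 308.6 m
rate = 308.6 m / 568 ka = 0.000543 m/yr = 543 m/Myr

543 m/Myr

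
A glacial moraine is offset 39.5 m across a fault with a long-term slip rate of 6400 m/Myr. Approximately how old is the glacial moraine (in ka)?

6.17 ka

age = offset / rate = 39.5 m / (6400 m/Myr) = 6170 yr = 6.17 ka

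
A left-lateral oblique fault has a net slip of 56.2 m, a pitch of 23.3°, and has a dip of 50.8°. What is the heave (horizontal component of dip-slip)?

dip-slip = net slip × sin(rake) = 56.2 m × sin(23.3°) = 22.23 m
heave = dip-slip × cos(dip) = 22.23 × cos(50.8°) = 14 m

14 m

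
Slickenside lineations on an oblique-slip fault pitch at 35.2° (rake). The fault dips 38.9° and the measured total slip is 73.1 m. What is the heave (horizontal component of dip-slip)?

dip-slip = net slip × sin(rake) = 73.1 m × sin(35.2°) = 42.14 m
heave = dip-slip × cos(dip) = 42.14 × cos(38.9°) = 32.8 m

32.8 m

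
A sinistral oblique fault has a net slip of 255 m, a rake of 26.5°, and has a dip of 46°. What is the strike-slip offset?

strike-slip = net slip × cos(rake) = 255 m × cos(26.5°) = 228 m

228 m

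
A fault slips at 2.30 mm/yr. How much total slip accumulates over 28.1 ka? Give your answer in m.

slip = rate × time = 2.30 mm/yr × 28.1 ka = 64.6 m

64.6 m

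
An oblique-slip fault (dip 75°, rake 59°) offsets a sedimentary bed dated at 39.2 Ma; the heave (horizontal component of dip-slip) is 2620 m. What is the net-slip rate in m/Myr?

dip-slip = heave / cos(dip) = 2620 / cos(75°) = 10120 m
net slip = dip-slip / sin(rake) = 10120 / sin(59°) = 11810 m
rate = 11810 m / 39.2 Ma = 0.000301 m/yr = 301 m/Myr

301 m/Myr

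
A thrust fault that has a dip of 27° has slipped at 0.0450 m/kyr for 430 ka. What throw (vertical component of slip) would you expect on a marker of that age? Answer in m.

8.78 m

dip-slip = rate × time = 0.0450 m/kyr × 430 ka = 19.35 m
throw = dip-slip × sin(dip) = 19.35 × sin(27°) = 8.78 m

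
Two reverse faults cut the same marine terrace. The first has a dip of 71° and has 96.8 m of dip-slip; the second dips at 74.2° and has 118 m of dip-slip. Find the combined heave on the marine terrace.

63.6 m

heave_A = 96.8 × cos(71°) = 31.51 m
heave_B = 118 × cos(74.2°) = 32.13 m
total = 31.51 + 32.13 = 63.6 m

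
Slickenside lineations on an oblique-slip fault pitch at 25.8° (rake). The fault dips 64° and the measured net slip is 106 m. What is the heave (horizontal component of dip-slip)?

20.2 m

dip-slip = net slip × sin(rake) = 106 m × sin(25.8°) = 46.13 m
heave = dip-slip × cos(dip) = 46.13 × cos(64°) = 20.2 m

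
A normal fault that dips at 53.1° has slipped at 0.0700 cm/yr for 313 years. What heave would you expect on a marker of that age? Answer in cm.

13.2 cm

dip-slip = rate × time = 0.0700 cm/yr × 313 years = 0.2191 m
heave = dip-slip × cos(dip) = 0.2191 × cos(53.1°) = 0.132 m = 13.2 cm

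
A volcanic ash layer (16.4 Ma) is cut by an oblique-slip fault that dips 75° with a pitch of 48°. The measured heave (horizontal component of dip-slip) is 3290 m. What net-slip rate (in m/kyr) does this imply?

dip-slip = heave / cos(dip) = 3290 / cos(75°) = 12710 m
net slip = dip-slip / sin(rake) = 12710 / sin(48°) = 17110 m
rate = 17110 m / 16.4 Ma = 0.00104 m/yr = 1.04 m/kyr

1.04 m/kyr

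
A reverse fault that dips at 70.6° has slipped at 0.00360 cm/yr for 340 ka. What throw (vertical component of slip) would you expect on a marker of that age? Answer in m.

11.5 m

dip-slip = rate × time = 0.00360 cm/yr × 340 ka = 12.24 m
throw = dip-slip × sin(dip) = 12.24 × sin(70.6°) = 11.5 m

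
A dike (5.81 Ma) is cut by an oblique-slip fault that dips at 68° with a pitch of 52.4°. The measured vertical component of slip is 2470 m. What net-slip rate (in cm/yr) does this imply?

dip-slip = throw / sin(dip) = 2470 / sin(68°) = 2664 m
net slip = dip-slip / sin(rake) = 2664 / sin(52.4°) = 3362 m
rate = 3362 m / 5.81 Ma = 0.000579 m/yr = 0.0579 cm/yr

0.0579 cm/yr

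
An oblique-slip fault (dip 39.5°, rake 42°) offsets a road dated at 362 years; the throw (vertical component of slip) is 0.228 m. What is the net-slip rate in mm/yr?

dip-slip = throw / sin(dip) = 0.228 / sin(39.5°) = 0.3584 m
net slip = dip-slip / sin(rake) = 0.3584 / sin(42°) = 0.5357 m
rate = 0.5357 m / 362 years = 0.00148 m/yr = 1.48 mm/yr

1.48 mm/yr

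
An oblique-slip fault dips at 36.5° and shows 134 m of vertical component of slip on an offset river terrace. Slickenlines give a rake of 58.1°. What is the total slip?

dip-slip = throw / sin(dip) = 134 / sin(36.5°) = 225.3 m
net slip = dip-slip / sin(rake) = 225.3 / sin(58.1°) = 265 m

265 m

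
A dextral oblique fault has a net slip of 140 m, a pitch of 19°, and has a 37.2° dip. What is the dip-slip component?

dip-slip = net slip × sin(rake) = 140 m × sin(19°) = 45.6 m

45.6 m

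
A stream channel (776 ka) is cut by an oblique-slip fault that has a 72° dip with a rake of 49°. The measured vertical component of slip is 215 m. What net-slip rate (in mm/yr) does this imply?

0.386 mm/yr

dip-slip = throw / sin(dip) = 215 / sin(72°) = 226.1 m
net slip = dip-slip / sin(rake) = 226.1 / sin(49°) = 299.5 m
rate = 299.5 m / 776 ka = 0.000386 m/yr = 0.386 mm/yr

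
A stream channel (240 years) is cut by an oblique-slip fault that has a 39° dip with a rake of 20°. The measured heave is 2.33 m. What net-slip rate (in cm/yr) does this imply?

dip-slip = heave / cos(dip) = 2.33 / cos(39°) = 2.998 m
net slip = dip-slip / sin(rake) = 2.998 / sin(20°) = 8.766 m
rate = 8.766 m / 240 years = 0.0365 m/yr = 3.65 cm/yr

3.65 cm/yr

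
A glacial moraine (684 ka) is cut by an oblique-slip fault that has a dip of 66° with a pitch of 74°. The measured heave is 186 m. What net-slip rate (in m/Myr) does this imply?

696 m/Myr

dip-slip = heave / cos(dip) = 186 / cos(66°) = 457.3 m
net slip = dip-slip / sin(rake) = 457.3 / sin(74°) = 475.7 m
rate = 475.7 m / 684 ka = 0.000696 m/yr = 696 m/Myr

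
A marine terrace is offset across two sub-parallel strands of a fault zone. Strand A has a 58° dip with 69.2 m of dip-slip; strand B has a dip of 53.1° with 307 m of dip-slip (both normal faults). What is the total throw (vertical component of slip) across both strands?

throw_A = 69.2 × sin(58°) = 58.68 m
throw_B = 307 × sin(53.1°) = 245.5 m
total = 58.68 + 245.5 = 304 m

304 m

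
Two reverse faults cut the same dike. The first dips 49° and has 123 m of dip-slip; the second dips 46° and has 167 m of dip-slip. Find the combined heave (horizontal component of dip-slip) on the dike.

heave_A = 123 × cos(49°) = 80.70 m
heave_B = 167 × cos(46°) = 116 m
total = 80.70 + 116 = 197 m

197 m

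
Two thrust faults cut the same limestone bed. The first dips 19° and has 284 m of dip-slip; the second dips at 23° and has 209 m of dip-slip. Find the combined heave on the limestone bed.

heave_A = 284 × cos(19°) = 268.5 m
heave_B = 209 × cos(23°) = 192.4 m
total = 268.5 + 192.4 = 461 m

461 m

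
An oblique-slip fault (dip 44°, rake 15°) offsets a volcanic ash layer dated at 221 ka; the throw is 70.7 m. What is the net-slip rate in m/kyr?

1.78 m/kyr

dip-slip = throw / sin(dip) = 70.7 / sin(44°) = 101.8 m
net slip = dip-slip / sin(rake) = 101.8 / sin(15°) = 393.2 m
rate = 393.2 m / 221 ka = 0.00178 m/yr = 1.78 m/kyr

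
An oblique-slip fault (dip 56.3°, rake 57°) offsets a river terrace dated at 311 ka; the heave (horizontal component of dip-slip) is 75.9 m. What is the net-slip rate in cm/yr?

dip-slip = heave / cos(dip) = 75.9 / cos(56.3°) = 136.8 m
net slip = dip-slip / sin(rake) = 136.8 / sin(57°) = 163.1 m
rate = 163.1 m / 311 ka = 0.000524 m/yr = 0.0524 cm/yr

0.0524 cm/yr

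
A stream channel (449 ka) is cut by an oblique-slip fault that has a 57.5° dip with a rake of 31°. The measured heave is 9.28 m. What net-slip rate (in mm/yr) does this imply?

0.0747 mm/yr

dip-slip = heave / cos(dip) = 9.28 / cos(57.5°) = 17.27 m
net slip = dip-slip / sin(rake) = 17.27 / sin(31°) = 33.53 m
rate = 33.53 m / 449 ka = 0.0000747 m/yr = 0.0747 mm/yr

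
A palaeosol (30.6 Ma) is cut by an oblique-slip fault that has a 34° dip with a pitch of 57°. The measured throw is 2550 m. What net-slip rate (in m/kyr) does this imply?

0.178 m/kyr

dip-slip = throw / sin(dip) = 2550 / sin(34°) = 4560 m
net slip = dip-slip / sin(rake) = 4560 / sin(57°) = 5437 m
rate = 5437 m / 30.6 Ma = 0.000178 m/yr = 0.178 m/kyr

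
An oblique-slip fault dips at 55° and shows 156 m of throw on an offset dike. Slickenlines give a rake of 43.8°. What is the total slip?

dip-slip = throw / sin(dip) = 156 / sin(55°) = 190.4 m
net slip = dip-slip / sin(rake) = 190.4 / sin(43.8°) = 275 m

275 m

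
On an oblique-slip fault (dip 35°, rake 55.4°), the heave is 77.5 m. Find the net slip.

115 m

dip-slip = heave / cos(dip) = 77.5 / cos(35°) = 94.61 m
net slip = dip-slip / sin(rake) = 94.61 / sin(55.4°) = 115 m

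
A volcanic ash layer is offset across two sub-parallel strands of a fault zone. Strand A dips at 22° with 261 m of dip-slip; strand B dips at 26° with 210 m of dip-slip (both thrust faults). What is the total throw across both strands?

throw_A = 261 × sin(22°) = 97.77 m
throw_B = 210 × sin(26°) = 92.06 m
total = 97.77 + 92.06 = 190 m

190 m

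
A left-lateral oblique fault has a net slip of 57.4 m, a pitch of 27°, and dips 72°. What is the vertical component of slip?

24.8 m

dip-slip = net slip × sin(rake) = 57.4 m × sin(27°) = 26.06 m
throw = dip-slip × sin(dip) = 26.06 × sin(72°) = 24.8 m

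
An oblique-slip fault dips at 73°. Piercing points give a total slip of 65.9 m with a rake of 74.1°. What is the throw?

dip-slip = net slip × sin(rake) = 65.9 m × sin(74.1°) = 63.38 m
throw = dip-slip × sin(dip) = 63.38 × sin(73°) = 60.6 m

60.6 m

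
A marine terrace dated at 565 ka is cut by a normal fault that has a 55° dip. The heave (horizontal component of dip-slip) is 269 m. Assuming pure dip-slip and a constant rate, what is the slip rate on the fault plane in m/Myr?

830 m/Myr

dip-slip = heave / cos(dip) = 269 m / cos(55°) = 469 m
rate = 469 m / 565 ka = 0.000830 m/yr = 830 m/Myr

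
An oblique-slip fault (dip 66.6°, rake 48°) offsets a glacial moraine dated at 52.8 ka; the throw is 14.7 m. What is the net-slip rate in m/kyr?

dip-slip = throw / sin(dip) = 14.7 / sin(66.6°) = 16.02 m
net slip = dip-slip / sin(rake) = 16.02 / sin(48°) = 21.55 m
rate = 21.55 m / 52.8 ka = 0.000408 m/yr = 0.408 m/kyr

0.408 m/kyr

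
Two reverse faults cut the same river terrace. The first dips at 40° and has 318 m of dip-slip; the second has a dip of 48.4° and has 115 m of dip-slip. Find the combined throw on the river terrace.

290 m

throw_A = 318 × sin(40°) = 204.4 m
throw_B = 115 × sin(48.4°) = 86 m
total = 204.4 + 86 = 290 m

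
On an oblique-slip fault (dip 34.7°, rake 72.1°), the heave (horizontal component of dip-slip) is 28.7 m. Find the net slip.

dip-slip = heave / cos(dip) = 28.7 / cos(34.7°) = 34.91 m
net slip = dip-slip / sin(rake) = 34.91 / sin(72.1°) = 36.7 m

36.7 m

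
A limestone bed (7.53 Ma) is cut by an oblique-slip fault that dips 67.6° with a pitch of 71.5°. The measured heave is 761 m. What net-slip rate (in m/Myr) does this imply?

dip-slip = heave / cos(dip) = 761 / cos(67.6°) = 1997 m
net slip = dip-slip / sin(rake) = 1997 / sin(71.5°) = 2106 m
rate = 2106 m / 7.53 Ma = 0.000280 m/yr = 280 m/Myr

280 m/Myr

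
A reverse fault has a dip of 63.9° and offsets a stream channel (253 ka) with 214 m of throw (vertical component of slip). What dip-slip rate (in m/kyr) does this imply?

dip-slip = throw / sin(dip) = 214 m / sin(63.9°) = 238.3 m
rate = 238.3 m / 253 ka = 0.000942 m/yr = 0.942 m/kyr

0.942 m/kyr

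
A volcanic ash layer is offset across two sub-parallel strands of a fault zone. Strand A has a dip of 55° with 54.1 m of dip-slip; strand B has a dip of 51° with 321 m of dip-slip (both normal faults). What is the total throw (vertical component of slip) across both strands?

294 m

throw_A = 54.1 × sin(55°) = 44.32 m
throw_B = 321 × sin(51°) = 249.5 m
total = 44.32 + 249.5 = 294 m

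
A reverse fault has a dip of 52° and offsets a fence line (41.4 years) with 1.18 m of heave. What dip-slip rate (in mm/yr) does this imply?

46.3 mm/yr

dip-slip = heave / cos(dip) = 1.18 m / cos(52°) = 1.917 m
rate = 1.917 m / 41.4 years = 0.0463 m/yr = 46.3 mm/yr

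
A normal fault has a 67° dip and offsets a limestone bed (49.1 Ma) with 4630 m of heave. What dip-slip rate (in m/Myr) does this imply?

dip-slip = heave / cos(dip) = 4630 m / cos(67°) = 11850 m
rate = 11850 m / 49.1 Ma = 0.000241 m/yr = 241 m/Myr

241 m/Myr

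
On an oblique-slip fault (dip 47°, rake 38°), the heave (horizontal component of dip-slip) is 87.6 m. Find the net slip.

dip-slip = heave / cos(dip) = 87.6 / cos(47°) = 128.4 m
net slip = dip-slip / sin(rake) = 128.4 / sin(38°) = 209 m

209 m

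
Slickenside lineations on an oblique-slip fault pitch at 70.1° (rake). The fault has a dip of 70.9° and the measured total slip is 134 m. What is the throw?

dip-slip = net slip × sin(rake) = 134 m × sin(70.1°) = 126 m
throw = dip-slip × sin(dip) = 126 × sin(70.9°) = 119 m

119 m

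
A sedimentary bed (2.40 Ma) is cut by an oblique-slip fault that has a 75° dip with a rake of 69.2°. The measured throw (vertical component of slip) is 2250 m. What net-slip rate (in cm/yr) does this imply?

0.104 cm/yr

dip-slip = throw / sin(dip) = 2250 / sin(75°) = 2329 m
net slip = dip-slip / sin(rake) = 2329 / sin(69.2°) = 2492 m
rate = 2492 m / 2.40 Ma = 0.00104 m/yr = 0.104 cm/yr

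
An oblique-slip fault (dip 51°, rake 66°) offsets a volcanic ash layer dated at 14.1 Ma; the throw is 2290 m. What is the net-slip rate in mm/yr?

0.229 mm/yr

dip-slip = throw / sin(dip) = 2290 / sin(51°) = 2947 m
net slip = dip-slip / sin(rake) = 2947 / sin(66°) = 3226 m
rate = 3226 m / 14.1 Ma = 0.000229 m/yr = 0.229 mm/yr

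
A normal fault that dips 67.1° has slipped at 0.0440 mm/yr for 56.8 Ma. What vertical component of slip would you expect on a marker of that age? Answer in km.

2.30 km

dip-slip = rate × time = 0.0440 mm/yr × 56.8 Ma = 2499 m
throw = dip-slip × sin(dip) = 2499 × sin(67.1°) = 2300 m = 2.30 km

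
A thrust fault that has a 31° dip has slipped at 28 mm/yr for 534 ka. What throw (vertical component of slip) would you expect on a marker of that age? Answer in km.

dip-slip = rate × time = 28 mm/yr × 534 ka = 14950 m
throw = dip-slip × sin(dip) = 14950 × sin(31°) = 7700 m = 7.70 km

7.70 km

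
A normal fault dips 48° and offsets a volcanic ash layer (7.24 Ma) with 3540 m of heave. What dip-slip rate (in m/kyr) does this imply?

dip-slip = heave / cos(dip) = 3540 m / cos(48°) = 5290 m
rate = 5290 m / 7.24 Ma = 0.000731 m/yr = 0.731 m/kyr

0.731 m/kyr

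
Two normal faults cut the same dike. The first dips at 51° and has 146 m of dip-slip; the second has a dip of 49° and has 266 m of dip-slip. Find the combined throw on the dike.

throw_A = 146 × sin(51°) = 113.5 m
throw_B = 266 × sin(49°) = 200.8 m
total = 113.5 + 200.8 = 314 m

314 m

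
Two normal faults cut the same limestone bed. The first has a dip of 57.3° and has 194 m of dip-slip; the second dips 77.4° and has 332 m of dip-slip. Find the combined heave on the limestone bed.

177 m

heave_A = 194 × cos(57.3°) = 104.8 m
heave_B = 332 × cos(77.4°) = 72.42 m
total = 104.8 + 72.42 = 177 m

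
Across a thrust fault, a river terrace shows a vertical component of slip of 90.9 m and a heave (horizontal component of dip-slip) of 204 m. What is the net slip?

223 m

net slip = √(throw² + heave²) = √(90.9² + 204²) = 223 m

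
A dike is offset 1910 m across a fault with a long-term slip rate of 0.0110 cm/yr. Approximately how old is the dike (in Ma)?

age = offset / rate = 1910 m / (0.0110 cm/yr) = 1.74e+07 yr = 17.4 Ma

17.4 Ma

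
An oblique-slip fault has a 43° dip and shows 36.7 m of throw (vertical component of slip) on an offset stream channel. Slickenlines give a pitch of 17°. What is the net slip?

dip-slip = throw / sin(dip) = 36.7 / sin(43°) = 53.81 m
net slip = dip-slip / sin(rake) = 53.81 / sin(17°) = 184 m

184 m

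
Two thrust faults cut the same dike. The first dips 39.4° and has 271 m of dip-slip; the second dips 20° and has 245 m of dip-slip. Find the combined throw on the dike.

throw_A = 271 × sin(39.4°) = 172 m
throw_B = 245 × sin(20°) = 83.79 m
total = 172 + 83.79 = 256 m

256 m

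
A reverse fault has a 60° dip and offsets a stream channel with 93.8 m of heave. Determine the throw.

throw = heave × tan(dip) = 93.8 × tan(60°) = 162 m

162 m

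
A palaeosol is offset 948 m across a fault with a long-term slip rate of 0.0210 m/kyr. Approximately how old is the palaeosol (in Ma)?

age = offset / rate = 948 m / (0.0210 m/kyr) = 4.51e+07 yr = 45.1 Ma

45.1 Ma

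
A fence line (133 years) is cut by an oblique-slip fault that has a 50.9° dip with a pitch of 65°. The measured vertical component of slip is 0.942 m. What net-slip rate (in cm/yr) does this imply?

dip-slip = throw / sin(dip) = 0.942 / sin(50.9°) = 1.214 m
net slip = dip-slip / sin(rake) = 1.214 / sin(65°) = 1.339 m
rate = 1.339 m / 133 years = 0.0101 m/yr = 1.01 cm/yr

1.01 cm/yr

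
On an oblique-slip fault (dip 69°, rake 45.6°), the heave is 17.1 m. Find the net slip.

dip-slip = heave / cos(dip) = 17.1 / cos(69°) = 47.72 m
net slip = dip-slip / sin(rake) = 47.72 / sin(45.6°) = 66.8 m

66.8 m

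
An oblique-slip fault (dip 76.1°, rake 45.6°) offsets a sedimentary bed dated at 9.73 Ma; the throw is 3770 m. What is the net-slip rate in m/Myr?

559 m/Myr

dip-slip = throw / sin(dip) = 3770 / sin(76.1°) = 3884 m
net slip = dip-slip / sin(rake) = 3884 / sin(45.6°) = 5436 m
rate = 5436 m / 9.73 Ma = 0.000559 m/yr = 559 m/Myr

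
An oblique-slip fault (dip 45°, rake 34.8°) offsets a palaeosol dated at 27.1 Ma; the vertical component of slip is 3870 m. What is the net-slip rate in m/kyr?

0.354 m/kyr

dip-slip = throw / sin(dip) = 3870 / sin(45°) = 5473 m
net slip = dip-slip / sin(rake) = 5473 / sin(34.8°) = 9590 m
rate = 9590 m / 27.1 Ma = 0.000354 m/yr = 0.354 m/kyr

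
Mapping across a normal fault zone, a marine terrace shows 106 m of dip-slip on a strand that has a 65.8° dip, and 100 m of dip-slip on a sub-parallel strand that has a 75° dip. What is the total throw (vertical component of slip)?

throw_A = 106 × sin(65.8°) = 96.68 m
throw_B = 100 × sin(75°) = 96.59 m
total = 96.68 + 96.59 = 193 m

193 m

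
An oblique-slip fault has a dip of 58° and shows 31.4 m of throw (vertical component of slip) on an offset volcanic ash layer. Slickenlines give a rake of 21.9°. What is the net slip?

dip-slip = throw / sin(dip) = 31.4 / sin(58°) = 37.03 m
net slip = dip-slip / sin(rake) = 37.03 / sin(21.9°) = 99.3 m

99.3 m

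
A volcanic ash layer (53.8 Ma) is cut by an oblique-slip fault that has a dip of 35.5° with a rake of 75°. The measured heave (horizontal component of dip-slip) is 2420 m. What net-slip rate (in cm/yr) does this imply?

0.00572 cm/yr

dip-slip = heave / cos(dip) = 2420 / cos(35.5°) = 2973 m
net slip = dip-slip / sin(rake) = 2973 / sin(75°) = 3077 m
rate = 3077 m / 53.8 Ma = 0.0000572 m/yr = 0.00572 cm/yr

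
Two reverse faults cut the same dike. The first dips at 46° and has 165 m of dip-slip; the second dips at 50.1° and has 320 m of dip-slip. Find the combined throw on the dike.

throw_A = 165 × sin(46°) = 118.7 m
throw_B = 320 × sin(50.1°) = 245.5 m
total = 118.7 + 245.5 = 364 m

364 m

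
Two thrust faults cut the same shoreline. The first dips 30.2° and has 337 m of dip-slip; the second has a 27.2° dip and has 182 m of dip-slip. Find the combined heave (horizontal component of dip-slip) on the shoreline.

453 m

heave_A = 337 × cos(30.2°) = 291.3 m
heave_B = 182 × cos(27.2°) = 161.9 m
total = 291.3 + 161.9 = 453 m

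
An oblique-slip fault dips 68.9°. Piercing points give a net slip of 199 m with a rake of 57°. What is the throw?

156 m

dip-slip = net slip × sin(rake) = 199 m × sin(57°) = 166.9 m
throw = dip-slip × sin(dip) = 166.9 × sin(68.9°) = 156 m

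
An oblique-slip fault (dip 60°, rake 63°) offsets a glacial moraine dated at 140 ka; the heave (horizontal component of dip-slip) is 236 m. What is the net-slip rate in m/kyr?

3.78 m/kyr

dip-slip = heave / cos(dip) = 236 / cos(60°) = 472 m
net slip = dip-slip / sin(rake) = 472 / sin(63°) = 529.7 m
rate = 529.7 m / 140 ka = 0.00378 m/yr = 3.78 m/kyr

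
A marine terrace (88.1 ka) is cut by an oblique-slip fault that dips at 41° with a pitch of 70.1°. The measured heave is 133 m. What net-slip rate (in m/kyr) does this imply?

dip-slip = heave / cos(dip) = 133 / cos(41°) = 176.2 m
net slip = dip-slip / sin(rake) = 176.2 / sin(70.1°) = 187.4 m
rate = 187.4 m / 88.1 ka = 0.00213 m/yr = 2.13 m/kyr

2.13 m/kyr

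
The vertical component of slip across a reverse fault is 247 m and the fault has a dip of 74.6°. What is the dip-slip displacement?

256 m

dip-slip = throw / sin(dip) = 247 / sin(74.6°) = 256 m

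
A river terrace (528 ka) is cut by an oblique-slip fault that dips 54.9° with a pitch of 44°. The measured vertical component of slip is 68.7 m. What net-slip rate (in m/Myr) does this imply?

dip-slip = throw / sin(dip) = 68.7 / sin(54.9°) = 83.97 m
net slip = dip-slip / sin(rake) = 83.97 / sin(44°) = 120.9 m
rate = 120.9 m / 528 ka = 0.000229 m/yr = 229 m/Myr

229 m/Myr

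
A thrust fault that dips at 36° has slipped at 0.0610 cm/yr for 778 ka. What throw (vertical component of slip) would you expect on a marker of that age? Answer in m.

279 m

dip-slip = rate × time = 0.0610 cm/yr × 778 ka = 474.6 m
throw = dip-slip × sin(dip) = 474.6 × sin(36°) = 279 m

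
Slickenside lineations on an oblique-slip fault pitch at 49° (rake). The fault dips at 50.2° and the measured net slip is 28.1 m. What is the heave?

13.6 m

dip-slip = net slip × sin(rake) = 28.1 m × sin(49°) = 21.21 m
heave = dip-slip × cos(dip) = 21.21 × cos(50.2°) = 13.6 m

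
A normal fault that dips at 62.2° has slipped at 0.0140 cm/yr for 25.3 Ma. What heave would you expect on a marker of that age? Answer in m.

1650 m

dip-slip = rate × time = 0.0140 cm/yr × 25.3 Ma = 3542 m
heave = dip-slip × cos(dip) = 3542 × cos(62.2°) = 1650 m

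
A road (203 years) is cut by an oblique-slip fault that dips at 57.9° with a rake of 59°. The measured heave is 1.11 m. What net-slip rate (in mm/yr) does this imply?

dip-slip = heave / cos(dip) = 1.11 / cos(57.9°) = 2.089 m
net slip = dip-slip / sin(rake) = 2.089 / sin(59°) = 2.437 m
rate = 2.437 m / 203 years = 0.0120 m/yr = 12 mm/yr

12 mm/yr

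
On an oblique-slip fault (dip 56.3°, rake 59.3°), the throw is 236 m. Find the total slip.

dip-slip = throw / sin(dip) = 236 / sin(56.3°) = 283.7 m
net slip = dip-slip / sin(rake) = 283.7 / sin(59.3°) = 330 m

330 m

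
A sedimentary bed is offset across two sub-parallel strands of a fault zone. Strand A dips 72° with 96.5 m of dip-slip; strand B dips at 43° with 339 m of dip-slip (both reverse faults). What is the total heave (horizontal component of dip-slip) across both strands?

heave_A = 96.5 × cos(72°) = 29.82 m
heave_B = 339 × cos(43°) = 247.9 m
total = 29.82 + 247.9 = 278 m

278 m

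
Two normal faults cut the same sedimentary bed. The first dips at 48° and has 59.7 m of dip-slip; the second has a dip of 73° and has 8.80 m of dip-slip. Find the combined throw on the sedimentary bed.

52.8 m

throw_A = 59.7 × sin(48°) = 44.37 m
throw_B = 8.80 × sin(73°) = 8.415 m
total = 44.37 + 8.415 = 52.8 m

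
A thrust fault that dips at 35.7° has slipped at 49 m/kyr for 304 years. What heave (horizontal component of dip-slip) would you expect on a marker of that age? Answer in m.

dip-slip = rate × time = 49 m/kyr × 304 years = 14.90 m
heave = dip-slip × cos(dip) = 14.90 × cos(35.7°) = 12.1 m

12.1 m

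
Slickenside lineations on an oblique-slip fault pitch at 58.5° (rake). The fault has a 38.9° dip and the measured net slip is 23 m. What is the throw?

dip-slip = net slip × sin(rake) = 23 m × sin(58.5°) = 19.61 m
throw = dip-slip × sin(dip) = 19.61 × sin(38.9°) = 12.3 m

12.3 m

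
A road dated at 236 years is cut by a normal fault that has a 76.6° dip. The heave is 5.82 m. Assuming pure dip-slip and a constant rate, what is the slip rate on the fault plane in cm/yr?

10.6 cm/yr

dip-slip = heave / cos(dip) = 5.82 m / cos(76.6°) = 25.11 m
rate = 25.11 m / 236 years = 0.106 m/yr = 10.6 cm/yr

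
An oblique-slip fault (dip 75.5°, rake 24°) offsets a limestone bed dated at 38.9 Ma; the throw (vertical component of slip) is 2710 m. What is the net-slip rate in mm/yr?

dip-slip = throw / sin(dip) = 2710 / sin(75.5°) = 2799 m
net slip = dip-slip / sin(rake) = 2799 / sin(24°) = 6882 m
rate = 6882 m / 38.9 Ma = 0.000177 m/yr = 0.177 mm/yr

0.177 mm/yr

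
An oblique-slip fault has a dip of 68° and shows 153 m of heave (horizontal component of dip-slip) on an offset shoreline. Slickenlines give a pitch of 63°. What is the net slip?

dip-slip = heave / cos(dip) = 153 / cos(68°) = 408.4 m
net slip = dip-slip / sin(rake) = 408.4 / sin(63°) = 458 m

458 m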